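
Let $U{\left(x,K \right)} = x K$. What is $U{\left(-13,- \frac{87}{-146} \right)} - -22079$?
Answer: $\frac{3222403}{146} \approx 22071.0$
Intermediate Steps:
$U{\left(x,K \right)} = K x$
$U{\left(-13,- \frac{87}{-146} \right)} - -22079 = - \frac{87}{-146} \left(-13\right) - -22079 = \left(-87\right) \left(- \frac{1}{146}\right) \left(-13\right) + 22079 = \frac{87}{146} \left(-13\right) + 22079 = - \frac{1131}{146} + 22079 = \frac{3222403}{146}$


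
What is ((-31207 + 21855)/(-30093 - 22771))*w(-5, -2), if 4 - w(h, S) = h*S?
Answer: -501/472 ≈ -1.0614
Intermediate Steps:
w(h, S) = 4 - S*h (w(h, S) = 4 - h*S = 4 - S*h)
((-31207 + 21855)/(-30093 - 22771))*w(-5, -2) = ((-31207 + 21855)/(-30093 - 22771))*(4 - 1*(-2)*(-5)) = (-9352/(-52864))*(4 - 10) = -9352*(-1/52864)*(-6) = (167/944)*(-6) = -501/472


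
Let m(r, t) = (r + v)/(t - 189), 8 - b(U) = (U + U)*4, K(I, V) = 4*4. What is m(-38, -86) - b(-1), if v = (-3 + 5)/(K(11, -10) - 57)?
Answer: -35768/2255 ≈ -15.862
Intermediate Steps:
K(I, V) = 16
v = -2/41 (v = (-3 + 5)/(16 - 57) = 2/(-41) = 2*(-1/41) = -2/41 ≈ -0.048781)
b(U) = 8 - 8*U (b(U) = 8 - (U + U)*4 = 8 - 2*U*4 = 8 - 8*U)
m(r, t) = (-2/41 + r)/(-189 + t) (m(r, t) = (r - 2/41)/(t - 189) = (-2/41 + r)/(-189 + t))
m(-38, -86) - b(-1) = (-2/41 - 38)/(-189 - 86) - (8 - 8*(-1)) = -1560/41/(-275) - (8 + 8) = -1/275*(-1560/41) - 1*16 = 312/2255 - 16 = -35768/2255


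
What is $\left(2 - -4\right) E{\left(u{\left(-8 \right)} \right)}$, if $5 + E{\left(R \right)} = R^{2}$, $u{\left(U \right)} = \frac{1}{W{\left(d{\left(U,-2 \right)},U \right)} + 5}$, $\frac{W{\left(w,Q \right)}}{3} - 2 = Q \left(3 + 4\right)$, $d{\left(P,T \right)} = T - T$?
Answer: $- \frac{739464}{24649} \approx -30.0$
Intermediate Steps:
$d{\left(P,T \right)} = 0$
$W{\left(w,Q \right)} = 6 + 21 Q$ ($W{\left(w,Q \right)} = 6 + 3 Q \left(3 + 4\right) = 6 + 3 Q 7 = 6 + 3 \cdot 7 Q = 6 + 21 Q$)
$u{\left(U \right)} = \frac{1}{11 + 21 U}$ ($u{\left(U \right)} = \frac{1}{\left(6 + 21 U\right) + 5} = \frac{1}{11 + 21 U}$)
$E{\left(R \right)} = -5 + R^{2}$
$\left(2 - -4\right) E{\left(u{\left(-8 \right)} \right)} = \left(2 - -4\right) \left(-5 + \left(\frac{1}{11 + 21 \left(-8\right)}\right)^{2}\right) = \left(2 + 4\right) \left(-5 + \left(\frac{1}{11 - 168}\right)^{2}\right) = 6 \left(-5 + \left(\frac{1}{-157}\right)^{2}\right) = 6 \left(-5 + \left(- \frac{1}{157}\right)^{2}\right) = 6 \left(-5 + \frac{1}{24649}\right) = 6 \left(- \frac{123244}{24649}\right) = - \frac{739464}{24649}$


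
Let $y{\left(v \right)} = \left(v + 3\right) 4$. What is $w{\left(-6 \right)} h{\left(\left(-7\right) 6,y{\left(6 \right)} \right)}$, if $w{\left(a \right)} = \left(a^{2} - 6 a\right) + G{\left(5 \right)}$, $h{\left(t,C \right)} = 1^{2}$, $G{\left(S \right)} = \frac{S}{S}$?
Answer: $73$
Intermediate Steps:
$y{\left(v \right)} = 12 + 4 v$ ($y{\left(v \right)} = \left(3 + v\right) 4 = 12 + 4 v$)
$G{\left(S \right)} = 1$
$h{\left(t,C \right)} = 1$
$w{\left(a \right)} = 1 + a^{2} - 6 a$ ($w{\left(a \right)} = \left(a^{2} - 6 a\right) + 1 = 1 + a^{2} - 6 a$)
$w{\left(-6 \right)} h{\left(\left(-7\right) 6,y{\left(6 \right)} \right)} = \left(1 + \left(-6\right)^{2} - -36\right) 1 = \left(1 + 36 + 36\right) 1 = 73 \cdot 1 = 73$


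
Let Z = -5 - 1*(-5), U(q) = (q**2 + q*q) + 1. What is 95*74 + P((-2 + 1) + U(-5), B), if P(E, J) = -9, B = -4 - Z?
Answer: 7021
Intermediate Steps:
U(q) = 1 + 2*q**2 (U(q) = (q**2 + q**2) + 1 = 2*q**2 + 1 = 1 + 2*q**2)
Z = 0 (Z = -5 + 5 = 0)
B = -4 (B = -4 - 1*0 = -4 + 0 = -4)
95*74 + P((-2 + 1) + U(-5), B) = 95*74 - 9 = 7030 - 9 = 7021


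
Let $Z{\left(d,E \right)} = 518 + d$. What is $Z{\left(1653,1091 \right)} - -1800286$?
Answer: $1802457$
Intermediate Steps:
$Z{\left(1653,1091 \right)} - -1800286 = \left(518 + 1653\right) - -1800286 = 2171 + 1800286 = 1802457$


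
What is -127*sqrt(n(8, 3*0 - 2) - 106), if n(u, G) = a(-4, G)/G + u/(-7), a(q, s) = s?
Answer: -127*I*sqrt(5201)/7 ≈ -1308.4*I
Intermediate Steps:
n(u, G) = 1 - u/7 (n(u, G) = G/G + u/(-7) = 1 + u*(-1/7) = 1 - u/7)
-127*sqrt(n(8, 3*0 - 2) - 106) = -127*sqrt((1 - 1/7*8) - 106) = -127*sqrt((1 - 8/7) - 106) = -127*sqrt(-1/7 - 106) = -127*I*sqrt(5201)/7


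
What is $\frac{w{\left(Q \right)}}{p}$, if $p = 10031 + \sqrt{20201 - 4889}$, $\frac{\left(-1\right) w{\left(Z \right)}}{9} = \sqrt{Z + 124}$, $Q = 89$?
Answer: $- \frac{90279 \sqrt{213}}{100605649} + \frac{108 \sqrt{22649}}{100605649} \approx -0.012935$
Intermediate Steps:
$w{\left(Z \right)} = - 9 \sqrt{124 + Z}$ ($w{\left(Z \right)} = - 9 \sqrt{Z + 124} = - 9 \sqrt{124 + Z}$)
$p = 10031 + 4 \sqrt{957}$ ($p = 10031 + \sqrt{15312} = 10031 + 4 \sqrt{957} \approx 10155.0$)
$\frac{w{\left(Q \right)}}{p} = \frac{\left(-9\right) \sqrt{124 + 89}}{10031 + 4 \sqrt{957}} = \frac{\left(-9\right) \sqrt{213}}{10031 + 4 \sqrt{957}} = - \frac{9 \sqrt{213}}{10031 + 4 \sqrt{957}}$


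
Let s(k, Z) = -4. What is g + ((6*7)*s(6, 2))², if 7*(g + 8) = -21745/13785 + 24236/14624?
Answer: 1990841179823/70557144 ≈ 28216.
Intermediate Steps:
g = -563652433/70557144 (g = -8 + (-21745/13785 + 24236/14624)/7 = -8 + (-21745*1/13785 + 24236*(1/14624))/7 = -8 + (-4349/2757 + 6059/3656)/7 = -8 + (⅐)*(804719/10079592) = -8 + 804719/70557144 = -563652433/70557144 ≈ -7.9886)
g + ((6*7)*s(6, 2))² = -563652433/70557144 + ((6*7)*(-4))² = -563652433/70557144 + (42*(-4))² = -563652433/70557144 + (-168)² = -563652433/70557144 + 28224 = 1990841179823/70557144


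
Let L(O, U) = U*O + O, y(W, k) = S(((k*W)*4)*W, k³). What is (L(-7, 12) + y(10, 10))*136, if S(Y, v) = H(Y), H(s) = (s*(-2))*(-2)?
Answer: 2163624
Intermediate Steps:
H(s) = 4*s (H(s) = -2*s*(-2) = 4*s)
S(Y, v) = 4*Y
y(W, k) = 16*k*W² (y(W, k) = 4*(((k*W)*4)*W) = 4*(((W*k)*4)*W) = 4*((4*W*k)*W) = 4*(4*k*W²) = 16*k*W²)
L(O, U) = O + O*U (L(O, U) = O*U + O = O + O*U)
(L(-7, 12) + y(10, 10))*136 = (-7*(1 + 12) + 16*10*10²)*136 = (-7*13 + 16*10*100)*136 = (-91 + 16000)*136 = 15909*136 = 2163624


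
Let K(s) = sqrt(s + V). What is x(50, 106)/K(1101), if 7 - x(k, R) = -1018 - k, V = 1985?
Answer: 1075*sqrt(3086)/3086 ≈ 19.351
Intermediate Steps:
x(k, R) = 1025 + k (x(k, R) = 7 - (-1018 - k) = 7 + (1018 + k) = 1025 + k)
K(s) = sqrt(1985 + s) (K(s) = sqrt(s + 1985) = sqrt(1985 + s))
x(50, 106)/K(1101) = (1025 + 50)/(sqrt(1985 + 1101)) = 1075/(sqrt(3086)) = 1075*(sqrt(3086)/3086) = 1075*sqrt(3086)/3086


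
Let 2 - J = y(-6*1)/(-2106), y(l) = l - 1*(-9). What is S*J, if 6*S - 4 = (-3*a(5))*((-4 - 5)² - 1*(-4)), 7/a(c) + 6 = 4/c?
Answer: 12685745/109512 ≈ 115.84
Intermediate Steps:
y(l) = 9 + l (y(l) = l + 9 = 9 + l)
a(c) = 7/(-6 + 4/c)
S = 9029/156 (S = ⅔ + ((-(-21)*5/(-4 + 6*5))*((-4 - 5)² - 1*(-4)))/6 = ⅔ + ((-(-21)*5/(-4 + 30))*((-9)² + 4))/6 = ⅔ + ((-(-21)*5/26)*(81 + 4))/6 = ⅔ + (-(-21)*5/26*85)/6 = ⅔ + (-3*(-35/26)*85)/6 = ⅔ + ((105/26)*85)/6 = ⅔ + (⅙)*(8925/26) = ⅔ + 2975/52 = 9029/156 ≈ 57.878)
J = 1405/702 (J = 2 - (9 - 6*1)/(-2106) = 2 - (9 - 6)*(-1)/2106 = 2 - 3*(-1)/2106 = 2 - 1*(-1/702) = 2 + 1/702 = 1405/702 ≈ 2.0014)
S*J = (9029/156)*(1405/702) = 12685745/109512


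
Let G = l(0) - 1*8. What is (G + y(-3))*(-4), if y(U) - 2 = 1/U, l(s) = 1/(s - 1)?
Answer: 88/3 ≈ 29.333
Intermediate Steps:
l(s) = 1/(-1 + s)
G = -9 (G = 1/(-1 + 0) - 1*8 = 1/(-1) - 8 = -1 - 8 = -9)
y(U) = 2 + 1/U
(G + y(-3))*(-4) = (-9 + (2 + 1/(-3)))*(-4) = (-9 + (2 - ⅓))*(-4) = (-9 + 5/3)*(-4) = -22/3*(-4) = 88/3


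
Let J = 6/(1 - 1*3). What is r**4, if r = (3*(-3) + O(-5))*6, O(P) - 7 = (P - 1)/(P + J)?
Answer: 50625/16 ≈ 3164.1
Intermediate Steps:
J = -3 (J = 6/(1 - 3) = 6/(-2) = 6*(-1/2) = -3)
O(P) = 7 + (-1 + P)/(-3 + P) (O(P) = 7 + (P - 1)/(P - 3) = 7 + (-1 + P)/(-3 + P))
r = -15/2 (r = (3*(-3) + 2*(-11 + 4*(-5))/(-3 - 5))*6 = (-9 + 2*(-11 - 20)/(-8))*6 = (-9 + 2*(-1/8)*(-31))*6 = (-9 + 31/4)*6 = -5/4*6 = -15/2 ≈ -7.5000)
r**4 = (-15/2)**4 = 50625/16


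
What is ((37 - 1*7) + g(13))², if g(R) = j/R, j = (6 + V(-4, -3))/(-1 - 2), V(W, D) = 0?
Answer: 150544/169 ≈ 890.79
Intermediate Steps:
j = -2 (j = (6 + 0)/(-1 - 2) = 6/(-3) = 6*(-⅓) = -2)
g(R) = -2/R
((37 - 1*7) + g(13))² = ((37 - 1*7) - 2/13)² = ((37 - 7) - 2*1/13)² = (30 - 2/13)² = (388/13)² = 150544/169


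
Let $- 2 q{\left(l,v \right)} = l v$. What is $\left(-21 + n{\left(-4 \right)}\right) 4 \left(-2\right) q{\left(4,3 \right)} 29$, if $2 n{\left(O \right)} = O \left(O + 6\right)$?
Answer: $-34800$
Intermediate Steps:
$q{\left(l,v \right)} = - \frac{l v}{2}$
$n{\left(O \right)} = \frac{O \left(6 + O\right)}{2}$ ($n{\left(O \right)} = \frac{O \left(O + 6\right)}{2} = \frac{O \left(6 + O\right)}{2}$)
$\left(-21 + n{\left(-4 \right)}\right) 4 \left(-2\right) q{\left(4,3 \right)} 29 = \left(-21 + \frac{1}{2} \left(-4\right) \left(6 - 4\right)\right) 4 \left(-2\right) \left(\left(- \frac{1}{2}\right) 4 \cdot 3\right) 29 = \left(-21 + \frac{1}{2} \left(-4\right) 2\right) \left(\left(-8\right) \left(-6\right)\right) 29 = \left(-21 - 4\right) 48 \cdot 29 = \left(-25\right) 48 \cdot 29 = \left(-1200\right) 29 = -34800$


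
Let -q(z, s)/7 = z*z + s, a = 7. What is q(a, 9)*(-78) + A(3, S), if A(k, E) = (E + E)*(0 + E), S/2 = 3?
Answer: 31740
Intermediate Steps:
S = 6 (S = 2*3 = 6)
A(k, E) = 2*E**2 (A(k, E) = (2*E)*E = 2*E**2)
q(z, s) = -7*s - 7*z**2 (q(z, s) = -7*(z*z + s) = -7*(z**2 + s) = -7*(s + z**2) = -7*s - 7*z**2)
q(a, 9)*(-78) + A(3, S) = (-7*9 - 7*7**2)*(-78) + 2*6**2 = (-63 - 7*49)*(-78) + 2*36 = (-63 - 343)*(-78) + 72 = -406*(-78) + 72 = 31668 + 72 = 31740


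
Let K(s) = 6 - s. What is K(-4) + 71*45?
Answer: 3205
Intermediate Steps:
K(-4) + 71*45 = (6 - 1*(-4)) + 71*45 = (6 + 4) + 3195 = 10 + 3195 = 3205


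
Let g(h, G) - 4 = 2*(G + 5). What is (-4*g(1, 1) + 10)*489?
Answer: -26406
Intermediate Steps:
g(h, G) = 14 + 2*G (g(h, G) = 4 + 2*(G + 5) = 4 + 2*(5 + G) = 4 + (10 + 2*G) = 14 + 2*G)
(-4*g(1, 1) + 10)*489 = (-4*(14 + 2*1) + 10)*489 = (-4*(14 + 2) + 10)*489 = (-4*16 + 10)*489 = (-64 + 10)*489 = -54*489 = -26406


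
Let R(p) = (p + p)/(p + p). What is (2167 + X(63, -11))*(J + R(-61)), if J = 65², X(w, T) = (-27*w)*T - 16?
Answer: 88162812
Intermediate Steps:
X(w, T) = -16 - 27*T*w (X(w, T) = -27*T*w - 16 = -16 - 27*T*w)
R(p) = 1 (R(p) = (2*p)/((2*p)) = (2*p)*(1/(2*p)) = 1)
J = 4225
(2167 + X(63, -11))*(J + R(-61)) = (2167 + (-16 - 27*(-11)*63))*(4225 + 1) = (2167 + (-16 + 18711))*4226 = (2167 + 18695)*4226 = 20862*4226 = 88162812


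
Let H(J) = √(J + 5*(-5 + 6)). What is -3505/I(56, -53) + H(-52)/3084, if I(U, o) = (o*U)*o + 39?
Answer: -3505/157343 + I*√47/3084 ≈ -0.022276 + 0.002223*I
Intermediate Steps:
I(U, o) = 39 + U*o² (I(U, o) = (U*o)*o + 39 = U*o² + 39 = 39 + U*o²)
H(J) = √(5 + J) (H(J) = √(J + 5*1) = √(J + 5) = √(5 + J))
-3505/I(56, -53) + H(-52)/3084 = -3505/(39 + 56*(-53)²) + √(5 - 52)/3084 = -3505/(39 + 56*2809) + √(-47)*(1/3084) = -3505/(39 + 157304) + (I*√47)*(1/3084) = -3505/157343 + I*√47/3084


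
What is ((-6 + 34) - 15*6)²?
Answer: 3844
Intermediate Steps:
((-6 + 34) - 15*6)² = (28 - 90)² = (-62)² = 3844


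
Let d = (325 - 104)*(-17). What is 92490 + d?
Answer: 88733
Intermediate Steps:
d = -3757 (d = 221*(-17) = -3757)
92490 + d = 92490 - 3757 = 88733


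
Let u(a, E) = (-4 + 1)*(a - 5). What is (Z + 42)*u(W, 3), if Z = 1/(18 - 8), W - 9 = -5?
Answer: 1263/10 ≈ 126.30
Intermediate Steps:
W = 4 (W = 9 - 5 = 4)
Z = ⅒ (Z = 1/10 = ⅒ ≈ 0.10000)
u(a, E) = 15 - 3*a (u(a, E) = -3*(-5 + a) = 15 - 3*a)
(Z + 42)*u(W, 3) = (⅒ + 42)*(15 - 3*4) = 421*(15 - 12)/10 = (421/10)*3 = 1263/10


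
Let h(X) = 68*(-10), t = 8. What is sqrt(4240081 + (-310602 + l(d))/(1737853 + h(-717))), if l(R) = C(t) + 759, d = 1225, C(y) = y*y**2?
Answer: sqrt(12795588837390084986)/1737173 ≈ 2059.1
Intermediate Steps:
h(X) = -680
C(y) = y**3
l(R) = 1271 (l(R) = 8**3 + 759 = 512 + 759 = 1271)
sqrt(4240081 + (-310602 + l(d))/(1737853 + h(-717))) = sqrt(4240081 + (-310602 + 1271)/(1737853 - 680)) = sqrt(4240081 - 309331/1737173) = sqrt(7365753921682/1737173) = sqrt(12795588837390084986)/1737173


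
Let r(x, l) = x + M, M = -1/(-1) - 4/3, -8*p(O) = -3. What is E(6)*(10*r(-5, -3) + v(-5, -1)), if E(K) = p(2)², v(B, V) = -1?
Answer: -489/64 ≈ -7.6406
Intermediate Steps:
p(O) = 3/8 (p(O) = -⅛*(-3) = 3/8)
M = -⅓ (M = -1*(-1) - 4*⅓ = 1 - 4/3 = -⅓ ≈ -0.33333)
r(x, l) = -⅓ + x (r(x, l) = x - ⅓ = -⅓ + x)
E(K) = 9/64 (E(K) = (3/8)² = 9/64)
E(6)*(10*r(-5, -3) + v(-5, -1)) = 9*(10*(-⅓ - 5) - 1)/64 = 9*(10*(-16/3) - 1)/64 = 9*(-160/3 - 1)/64 = (9/64)*(-163/3) = -489/64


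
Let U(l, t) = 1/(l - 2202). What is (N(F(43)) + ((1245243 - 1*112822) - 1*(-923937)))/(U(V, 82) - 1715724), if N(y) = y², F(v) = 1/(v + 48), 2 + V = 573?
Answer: -3967687239567/3310443134635 ≈ -1.1985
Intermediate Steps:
V = 571 (V = -2 + 573 = 571)
U(l, t) = 1/(-2202 + l)
F(v) = 1/(48 + v)
(N(F(43)) + ((1245243 - 1*112822) - 1*(-923937)))/(U(V, 82) - 1715724) = ((1/(48 + 43))² + ((1245243 - 1*112822) - 1*(-923937)))/(1/(-2202 + 571) - 1715724) = ((1/91)² + ((1245243 - 112822) + 923937))/(1/(-1631) - 1715724) = ((1/91)² + (1132421 + 923937))/(-1/1631 - 1715724) = (1/8281 + 2056358)/(-2798345845/1631) = (17028700599/8281)*(-1631/2798345845) = -3967687239567/3310443134635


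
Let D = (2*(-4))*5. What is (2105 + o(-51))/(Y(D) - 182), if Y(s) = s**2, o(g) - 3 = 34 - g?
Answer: 2193/1418 ≈ 1.5465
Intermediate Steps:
o(g) = 37 - g (o(g) = 3 + (34 - g) = 37 - g)
D = -40 (D = -8*5 = -40)
(2105 + o(-51))/(Y(D) - 182) = (2105 + (37 - 1*(-51)))/((-40)**2 - 182) = (2105 + (37 + 51))/(1600 - 182) = (2105 + 88)/1418 = 2193*(1/1418) = 2193/1418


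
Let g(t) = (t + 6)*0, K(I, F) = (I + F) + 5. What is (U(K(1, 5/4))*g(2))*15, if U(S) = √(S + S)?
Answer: 0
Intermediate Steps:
K(I, F) = 5 + F + I (K(I, F) = (F + I) + 5 = 5 + F + I)
U(S) = √2*√S (U(S) = √(2*S) = √2*√S)
g(t) = 0 (g(t) = (6 + t)*0 = 0)
(U(K(1, 5/4))*g(2))*15 = ((√2*√(5 + 5/4 + 1))*0)*15 = ((√2*√(29/4))*0)*15 = ((√2*(√29/2))*0)*15 = ((√58/2)*0)*15 = 0*15 = 0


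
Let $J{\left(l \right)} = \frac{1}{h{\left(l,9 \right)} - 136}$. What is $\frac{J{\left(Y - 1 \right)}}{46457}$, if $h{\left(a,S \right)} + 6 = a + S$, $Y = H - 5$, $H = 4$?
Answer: $- \frac{1}{6271695} \approx -1.5945 \cdot 10^{-7}$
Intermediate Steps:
$Y = -1$ ($Y = 4 - 5 = -1$)
$h{\left(a,S \right)} = -6 + S + a$ ($h{\left(a,S \right)} = -6 + \left(a + S\right) = -6 + \left(S + a\right) = -6 + S + a$)
$J{\left(l \right)} = \frac{1}{-133 + l}$ ($J{\left(l \right)} = \frac{1}{\left(-6 + 9 + l\right) - 136} = \frac{1}{\left(3 + l\right) - 136} = \frac{1}{-133 + l}$)
$\frac{J{\left(Y - 1 \right)}}{46457} = \frac{1}{\left(-133 - 2\right) 46457} = \frac{1}{-133 - 2} \cdot \frac{1}{46457} = \frac{1}{-135} \cdot \frac{1}{46457} = \left(- \frac{1}{135}\right) \frac{1}{46457} = - \frac{1}{6271695}$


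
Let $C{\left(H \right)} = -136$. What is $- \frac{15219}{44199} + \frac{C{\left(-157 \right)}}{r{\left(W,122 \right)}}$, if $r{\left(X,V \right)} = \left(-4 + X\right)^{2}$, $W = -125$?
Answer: $- \frac{9602609}{27241317} \approx -0.3525$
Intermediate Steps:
$- \frac{15219}{44199} + \frac{C{\left(-157 \right)}}{r{\left(W,122 \right)}} = - \frac{15219}{44199} - \frac{136}{\left(-4 - 125\right)^{2}} = \left(-15219\right) \frac{1}{44199} - \frac{136}{\left(-129\right)^{2}} = - \frac{1691}{4911} - \frac{136}{16641} = - \frac{9602609}{27241317}$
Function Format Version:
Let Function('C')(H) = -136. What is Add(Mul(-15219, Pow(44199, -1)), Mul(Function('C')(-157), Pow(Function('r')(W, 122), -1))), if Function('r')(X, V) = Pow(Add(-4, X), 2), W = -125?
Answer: Rational(-9602609, 27241317) ≈ -0.35250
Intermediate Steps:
Add(Mul(-15219, Pow(44199, -1)), Mul(Function('C')(-157), Pow(Function('r')(W, 122), -1))) = Add(Mul(-15219, Pow(44199, -1)), Mul(-136, Pow(Pow(Add(-4, -125), 2), -1))) = Add(Mul(-15219, Rational(1, 44199)), Mul(-136, Pow(Pow(-129, 2), -1))) = Add(Rational(-1691, 4911), Mul(-136, Pow(16641, -1))) = Add(Rational(-1691, 4911), Mul(-136, Rational(1, 16641))) = Add(Rational(-1691, 4911), Rational(-136, 16641)) = Rational(-9602609, 27241317)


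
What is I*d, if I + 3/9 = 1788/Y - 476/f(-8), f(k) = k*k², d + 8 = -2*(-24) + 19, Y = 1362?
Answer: 9818485/87168 ≈ 112.64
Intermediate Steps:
d = 59 (d = -8 + (-2*(-24) + 19) = -8 + (48 + 19) = -8 + 67 = 59)
f(k) = k³
I = 166415/87168 (I = -⅓ + (1788/1362 - 476/((-8)³)) = -⅓ + (1788*(1/1362) - 476/(-512)) = -⅓ + (298/227 - 476*(-1/512)) = -⅓ + (298/227 + 119/128) = -⅓ + 65157/29056 = 166415/87168 ≈ 1.9091)
I*d = (166415/87168)*59 = 9818485/87168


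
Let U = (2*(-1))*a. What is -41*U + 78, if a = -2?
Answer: -86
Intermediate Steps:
U = 4 (U = (2*(-1))*(-2) = -2*(-2) = 4)
-41*U + 78 = -41*4 + 78 = -164 + 78 = -86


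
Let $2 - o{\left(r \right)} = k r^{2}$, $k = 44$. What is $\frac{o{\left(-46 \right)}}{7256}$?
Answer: $- \frac{46551}{3628} \approx -12.831$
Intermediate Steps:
$o{\left(r \right)} = 2 - 44 r^{2}$
$\frac{o{\left(-46 \right)}}{7256} = \frac{2 - 44 \left(-46\right)^{2}}{7256} = \left(2 - 93104\right) \frac{1}{7256} = \left(-93102\right) \frac{1}{7256} = - \frac{46551}{3628}$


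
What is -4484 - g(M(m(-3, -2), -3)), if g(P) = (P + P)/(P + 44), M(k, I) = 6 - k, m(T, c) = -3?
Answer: -237670/53 ≈ -4484.3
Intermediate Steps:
g(P) = 2*P/(44 + P) (g(P) = (2*P)/(44 + P) = 2*P/(44 + P))
-4484 - g(M(m(-3, -2), -3)) = -4484 - 2*(6 - 1*(-3))/(44 + (6 - 1*(-3))) = -4484 - 2*(6 + 3)/(44 + (6 + 3)) = -4484 - 2*9/(44 + 9) = -4484 - 2*9/53 = -4484 - 1*18/53 = -4484 - 18/53 = -237670/53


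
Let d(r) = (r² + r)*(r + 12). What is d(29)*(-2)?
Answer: -71340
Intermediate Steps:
d(r) = (12 + r)*(r + r²) (d(r) = (r + r²)*(12 + r) = (12 + r)*(r + r²))
d(29)*(-2) = (29*(12 + 29² + 13*29))*(-2) = (29*(12 + 841 + 377))*(-2) = (29*1230)*(-2) = 35670*(-2) = -71340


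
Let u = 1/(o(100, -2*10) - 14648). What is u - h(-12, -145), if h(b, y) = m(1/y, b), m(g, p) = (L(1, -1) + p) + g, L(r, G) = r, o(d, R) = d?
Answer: 23218463/2109460 ≈ 11.007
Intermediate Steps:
u = -1/14548 (u = 1/(100 - 14648) = 1/(-14548) = -1/14548 ≈ -6.8738e-5)
m(g, p) = 1 + g + p (m(g, p) = (1 + p) + g = 1 + g + p)
h(b, y) = 1 + b + 1/y (h(b, y) = 1 + 1/y + b = 1 + b + 1/y)
u - h(-12, -145) = -1/14548 - (1 - 12 + 1/(-145)) = -1/14548 - (1 - 12 - 1/145) = -1/14548 - 1*(-1596/145) = -1/14548 + 1596/145 = 23218463/2109460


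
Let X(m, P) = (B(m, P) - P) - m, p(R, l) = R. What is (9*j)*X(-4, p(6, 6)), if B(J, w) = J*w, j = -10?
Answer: 2340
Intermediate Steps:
X(m, P) = -P - m + P*m (X(m, P) = (m*P - P) - m = (P*m - P) - m = (-P + P*m) - m = -P - m + P*m)
(9*j)*X(-4, p(6, 6)) = (9*(-10))*(-1*6 - 1*(-4) + 6*(-4)) = -90*(-6 + 4 - 24) = -90*(-26) = 2340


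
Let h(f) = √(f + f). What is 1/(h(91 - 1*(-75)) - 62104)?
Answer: -15526/964226621 - √83/1928453242 ≈ -1.6107e-5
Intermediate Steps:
h(f) = √2*√f (h(f) = √(2*f) = √2*√f)
1/(h(91 - 1*(-75)) - 62104) = 1/(√2*√(91 - 1*(-75)) - 62104) = 1/(√2*√(91 + 75) - 62104) = 1/(√2*√166 - 62104) = 1/(2*√83 - 62104) = 1/(-62104 + 2*√83)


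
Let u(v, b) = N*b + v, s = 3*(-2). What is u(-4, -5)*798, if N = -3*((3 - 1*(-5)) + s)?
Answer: 20748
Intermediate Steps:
s = -6
N = -6 (N = -3*((3 - 1*(-5)) - 6) = -3*((3 + 5) - 6) = -3*(8 - 6) = -3*2 = -6)
u(v, b) = v - 6*b (u(v, b) = -6*b + v = v - 6*b)
u(-4, -5)*798 = (-4 - 6*(-5))*798 = (-4 + 30)*798 = 26*798 = 20748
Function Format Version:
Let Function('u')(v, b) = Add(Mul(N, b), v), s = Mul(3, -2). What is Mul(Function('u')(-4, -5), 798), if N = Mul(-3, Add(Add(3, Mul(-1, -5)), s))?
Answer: 20748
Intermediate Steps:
s = -6
N = -6 (N = Mul(-3, Add(Add(3, Mul(-1, -5)), -6)) = Mul(-3, Add(Add(3, 5), -6)) = Mul(-3, Add(8, -6)) = Mul(-3, 2) = -6)
Function('u')(v, b) = Add(v, Mul(-6, b)) (Function('u')(v, b) = Add(Mul(-6, b), v) = Add(v, Mul(-6, b)))
Mul(Function('u')(-4, -5), 798) = Mul(Add(-4, Mul(-6, -5)), 798) = Mul(Add(-4, 30), 798) = Mul(26, 798) = 20748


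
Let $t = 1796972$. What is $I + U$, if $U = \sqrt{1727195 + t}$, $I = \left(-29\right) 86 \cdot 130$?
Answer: $-324220 + \sqrt{3524167} \approx -3.2234 \cdot 10^{5}$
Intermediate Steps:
$I = -324220$ ($I = \left(-2494\right) 130 = -324220$)
$U = \sqrt{3524167}$ ($U = \sqrt{1727195 + 1796972} = \sqrt{3524167} \approx 1877.3$)
$I + U = -324220 + \sqrt{3524167}$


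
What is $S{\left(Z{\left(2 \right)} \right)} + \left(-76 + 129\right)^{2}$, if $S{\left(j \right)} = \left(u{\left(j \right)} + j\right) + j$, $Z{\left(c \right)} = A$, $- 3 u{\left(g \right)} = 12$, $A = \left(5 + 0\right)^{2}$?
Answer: $2855$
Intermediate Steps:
$A = 25$ ($A = 5^{2} = 25$)
$u{\left(g \right)} = -4$ ($u{\left(g \right)} = \left(- \frac{1}{3}\right) 12 = -4$)
$Z{\left(c \right)} = 25$
$S{\left(j \right)} = -4 + 2 j$ ($S{\left(j \right)} = \left(-4 + j\right) + j = -4 + 2 j$)
$S{\left(Z{\left(2 \right)} \right)} + \left(-76 + 129\right)^{2} = \left(-4 + 2 \cdot 25\right) + \left(-76 + 129\right)^{2} = \left(-4 + 50\right) + 53^{2} = 46 + 2809 = 2855$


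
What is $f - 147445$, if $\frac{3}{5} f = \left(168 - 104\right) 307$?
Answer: $- \frac{344095}{3} \approx -1.147 \cdot 10^{5}$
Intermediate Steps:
$f = \frac{98240}{3}$ ($f = \frac{5 \left(168 - 104\right) 307}{3} = \frac{5 \cdot 64 \cdot 307}{3} = \frac{5}{3} \cdot 19648 = \frac{98240}{3} \approx 32747.0$)
$f - 147445 = \frac{98240}{3} - 147445 = - \frac{344095}{3}$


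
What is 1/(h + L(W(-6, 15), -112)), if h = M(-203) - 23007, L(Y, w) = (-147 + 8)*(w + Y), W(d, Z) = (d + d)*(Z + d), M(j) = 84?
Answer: 1/7657 ≈ 0.00013060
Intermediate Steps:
W(d, Z) = 2*d*(Z + d) (W(d, Z) = (2*d)*(Z + d) = 2*d*(Z + d))
L(Y, w) = -139*Y - 139*w (L(Y, w) = -139*(Y + w) = -139*Y - 139*w)
h = -22923 (h = 84 - 23007 = -22923)
1/(h + L(W(-6, 15), -112)) = 1/(-22923 + (-278*(-6)*(15 - 6) - 139*(-112))) = 1/(-22923 + (-278*(-6)*9 + 15568)) = 1/(-22923 + (-139*(-108) + 15568)) = 1/(-22923 + (15012 + 15568)) = 1/(-22923 + 30580) = 1/7657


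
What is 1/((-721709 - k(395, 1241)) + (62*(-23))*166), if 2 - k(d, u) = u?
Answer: -1/957186 ≈ -1.0447e-6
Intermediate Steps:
k(d, u) = 2 - u
1/((-721709 - k(395, 1241)) + (62*(-23))*166) = 1/((-721709 - (2 - 1*1241)) + (62*(-23))*166) = 1/((-721709 - (2 - 1241)) - 1426*166) = 1/((-721709 - 1*(-1239)) - 236716) = 1/((-721709 + 1239) - 236716) = 1/(-720470 - 236716) = 1/(-957186) = -1/957186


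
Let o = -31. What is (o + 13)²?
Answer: 324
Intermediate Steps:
(o + 13)² = (-31 + 13)² = (-18)² = 324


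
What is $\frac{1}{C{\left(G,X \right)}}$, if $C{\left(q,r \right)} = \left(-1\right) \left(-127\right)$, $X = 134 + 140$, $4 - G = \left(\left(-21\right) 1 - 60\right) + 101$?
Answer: $\frac{1}{127} \approx 0.007874$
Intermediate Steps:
$G = -16$ ($G = 4 - \left(\left(\left(-21\right) 1 - 60\right) + 101\right) = 4 - \left(\left(-21 - 60\right) + 101\right) = 4 - \left(-81 + 101\right) = 4 - 20 = -16$)
$X = 274$
$C{\left(q,r \right)} = 127$
$\frac{1}{C{\left(G,X \right)}} = \frac{1}{127}$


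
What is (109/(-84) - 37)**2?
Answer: 10349089/7056 ≈ 1466.7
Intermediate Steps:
(109/(-84) - 37)**2 = (109*(-1/84) - 37)**2 = (-109/84 - 37)**2 = (-3217/84)**2 = 10349089/7056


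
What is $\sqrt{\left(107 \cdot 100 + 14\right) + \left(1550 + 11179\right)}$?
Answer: $\sqrt{23443} \approx 153.11$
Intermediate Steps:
$\sqrt{\left(107 \cdot 100 + 14\right) + \left(1550 + 11179\right)} = \sqrt{\left(10700 + 14\right) + 12729} = \sqrt{10714 + 12729} = \sqrt{23443}$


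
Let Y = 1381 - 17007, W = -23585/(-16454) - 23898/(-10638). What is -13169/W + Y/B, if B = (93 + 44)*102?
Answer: -2685093737215357/750071826669 ≈ -3579.8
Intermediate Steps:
W = 107352487/29172942 (W = -23585*(-1/16454) - 23898*(-1/10638) = 23585/16454 + 3983/1773 = 107352487/29172942 ≈ 3.6799)
B = 13974 (B = 137*102 = 13974)
Y = -15626
-13169/W + Y/B = -13169/107352487/29172942 - 15626/13974 = -13169*29172942/107352487 - 15626*1/13974 = -384178473198/107352487 - 7813/6987 = -2685093737215357/750071826669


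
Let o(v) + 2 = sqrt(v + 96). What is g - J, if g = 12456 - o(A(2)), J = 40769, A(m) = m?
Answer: -28311 - 7*sqrt(2) ≈ -28321.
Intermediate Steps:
o(v) = -2 + sqrt(96 + v) (o(v) = -2 + sqrt(v + 96) = -2 + sqrt(96 + v))
g = 12458 - 7*sqrt(2) (g = 12456 - (-2 + sqrt(96 + 2)) = 12456 - (-2 + sqrt(98)) = 12456 - (-2 + 7*sqrt(2)) = 12456 + (2 - 7*sqrt(2)) = 12458 - 7*sqrt(2) ≈ 12448.)
g - J = (12458 - 7*sqrt(2)) - 1*40769 = (12458 - 7*sqrt(2)) - 40769 = -28311 - 7*sqrt(2)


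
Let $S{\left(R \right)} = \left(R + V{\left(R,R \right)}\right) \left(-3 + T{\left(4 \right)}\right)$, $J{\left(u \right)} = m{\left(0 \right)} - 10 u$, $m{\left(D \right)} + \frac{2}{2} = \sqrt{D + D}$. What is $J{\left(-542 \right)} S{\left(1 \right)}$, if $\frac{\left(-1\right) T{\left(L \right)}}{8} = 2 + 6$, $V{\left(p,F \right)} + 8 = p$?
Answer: $2178438$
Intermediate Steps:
$m{\left(D \right)} = -1 + \sqrt{2} \sqrt{D}$ ($m{\left(D \right)} = -1 + \sqrt{D + D} = -1 + \sqrt{2 D} = -1 + \sqrt{2} \sqrt{D}$)
$V{\left(p,F \right)} = -8 + p$
$J{\left(u \right)} = -1 - 10 u$ ($J{\left(u \right)} = \left(-1 + \sqrt{2} \sqrt{0}\right) - 10 u = \left(-1 + \sqrt{2} \cdot 0\right) - 10 u = \left(-1 + 0\right) - 10 u = -1 - 10 u$)
$T{\left(L \right)} = -64$ ($T{\left(L \right)} = - 8 \left(2 + 6\right) = \left(-8\right) 8 = -64$)
$S{\left(R \right)} = 536 - 134 R$ ($S{\left(R \right)} = \left(R + \left(-8 + R\right)\right) \left(-3 - 64\right) = \left(-8 + 2 R\right) \left(-67\right) = 536 - 134 R$)
$J{\left(-542 \right)} S{\left(1 \right)} = \left(-1 - -5420\right) \left(536 - 134\right) = \left(-1 + 5420\right) \left(536 - 134\right) = 5419 \cdot 402 = 2178438$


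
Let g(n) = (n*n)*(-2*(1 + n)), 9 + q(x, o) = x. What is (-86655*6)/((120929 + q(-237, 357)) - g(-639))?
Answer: 519930/520896913 ≈ 0.00099814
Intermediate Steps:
q(x, o) = -9 + x
g(n) = n**2*(-2 - 2*n)
(-86655*6)/((120929 + q(-237, 357)) - g(-639)) = (-86655*6)/((120929 + (-9 - 237)) - 2*(-639)**2*(-1 - 1*(-639))) = -519930/((120929 - 246) - 2*408321*(-1 + 639)) = -519930/(120683 - 2*408321*638) = -519930/(120683 - 1*521017596) = -519930/(120683 - 521017596) = -519930/(-520896913) = -519930*(-1/520896913) = 519930/520896913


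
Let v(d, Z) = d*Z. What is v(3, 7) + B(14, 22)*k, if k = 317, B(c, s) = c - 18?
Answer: -1247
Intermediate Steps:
B(c, s) = -18 + c
v(d, Z) = Z*d
v(3, 7) + B(14, 22)*k = 7*3 + (-18 + 14)*317 = 21 - 4*317 = 21 - 1268 = -1247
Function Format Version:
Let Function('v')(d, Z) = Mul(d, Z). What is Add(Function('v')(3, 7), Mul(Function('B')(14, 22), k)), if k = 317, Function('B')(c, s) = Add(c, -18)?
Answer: -1247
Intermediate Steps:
Function('B')(c, s) = Add(-18, c)
Function('v')(d, Z) = Mul(Z, d)
Add(Function('v')(3, 7), Mul(Function('B')(14, 22), k)) = Add(Mul(7, 3), Mul(Add(-18, 14), 317)) = Add(21, Mul(-4, 317)) = Add(21, -1268) = -1247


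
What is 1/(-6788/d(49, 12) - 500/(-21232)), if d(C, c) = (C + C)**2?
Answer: -12744508/8707551 ≈ -1.4636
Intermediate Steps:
d(C, c) = 4*C**2 (d(C, c) = (2*C)**2 = 4*C**2)
1/(-6788/d(49, 12) - 500/(-21232)) = 1/(-6788/(4*49**2) - 500/(-21232)) = 1/(-6788/(4*2401) - 500*(-1/21232)) = 1/(-6788/9604 + 125/5308) = 1/(-6788*1/9604 + 125/5308) = 1/(-1697/2401 + 125/5308) = 1/(-8707551/12744508) = -12744508/8707551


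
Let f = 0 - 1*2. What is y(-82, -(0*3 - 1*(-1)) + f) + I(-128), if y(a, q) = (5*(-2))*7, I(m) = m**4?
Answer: 268435386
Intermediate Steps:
f = -2 (f = 0 - 2 = -2)
y(a, q) = -70 (y(a, q) = -10*7 = -70)
y(-82, -(0*3 - 1*(-1)) + f) + I(-128) = -70 + (-128)**4 = -70 + 268435456 = 268435386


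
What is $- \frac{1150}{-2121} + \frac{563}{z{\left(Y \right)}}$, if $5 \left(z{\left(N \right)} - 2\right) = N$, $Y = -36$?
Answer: $- \frac{5940715}{55146} \approx -107.73$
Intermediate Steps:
$z{\left(N \right)} = 2 + \frac{N}{5}$
$- \frac{1150}{-2121} + \frac{563}{z{\left(Y \right)}} = - \frac{1150}{-2121} + \frac{563}{2 + \frac{1}{5} \left(-36\right)} = \left(-1150\right) \left(- \frac{1}{2121}\right) + \frac{563}{2 - \frac{36}{5}} = \frac{1150}{2121} + \frac{563}{- \frac{26}{5}} = \frac{1150}{2121} + 563 \left(- \frac{5}{26}\right) = \frac{1150}{2121} - \frac{2815}{26} = - \frac{5940715}{55146}$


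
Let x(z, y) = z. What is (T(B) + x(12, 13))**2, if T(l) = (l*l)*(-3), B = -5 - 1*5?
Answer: 82944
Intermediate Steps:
B = -10 (B = -5 - 5 = -10)
T(l) = -3*l**2 (T(l) = l**2*(-3) = -3*l**2)
(T(B) + x(12, 13))**2 = (-3*(-10)**2 + 12)**2 = (-3*100 + 12)**2 = (-300 + 12)**2 = (-288)**2 = 82944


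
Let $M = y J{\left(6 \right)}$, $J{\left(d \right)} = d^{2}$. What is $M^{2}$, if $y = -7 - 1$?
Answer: $82944$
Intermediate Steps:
$y = -8$ ($y = -7 - 1 = -8$)
$M = -288$ ($M = - 8 \cdot 6^{2} = \left(-8\right) 36 = -288$)
$M^{2} = \left(-288\right)^{2} = 82944$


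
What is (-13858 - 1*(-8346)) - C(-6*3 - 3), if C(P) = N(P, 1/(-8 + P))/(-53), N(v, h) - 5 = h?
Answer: -8471800/1537 ≈ -5511.9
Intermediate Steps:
N(v, h) = 5 + h
C(P) = -5/53 - 1/(53*(-8 + P)) (C(P) = (5 + 1/(-8 + P))/(-53) = (5 + 1/(-8 + P))*(-1/53) = -5/53 - 1/(53*(-8 + P)))
(-13858 - 1*(-8346)) - C(-6*3 - 3) = (-13858 - 1*(-8346)) - (39 - 5*(-6*3 - 3))/(53*(-8 + (-6*3 - 3))) = (-13858 + 8346) - (39 - 5*(-18 - 3))/(53*(-8 + (-18 - 3))) = -5512 - (39 - 5*(-21))/(53*(-8 - 21)) = -5512 - (39 + 105)/(53*(-29)) = -5512 - (-1)*144/(53*29) = -5512 - 1*(-144/1537) = -5512 + 144/1537 = -8471800/1537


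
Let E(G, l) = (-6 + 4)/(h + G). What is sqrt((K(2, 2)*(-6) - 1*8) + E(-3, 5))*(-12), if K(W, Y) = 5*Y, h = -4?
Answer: -12*I*sqrt(3318)/7 ≈ -98.746*I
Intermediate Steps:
E(G, l) = -2/(-4 + G) (E(G, l) = (-6 + 4)/(-4 + G) = -2/(-4 + G))
sqrt((K(2, 2)*(-6) - 1*8) + E(-3, 5))*(-12) = sqrt(((5*2)*(-6) - 1*8) - 2/(-4 - 3))*(-12) = sqrt((10*(-6) - 8) - 2/(-7))*(-12) = sqrt((-60 - 8) - 2*(-1/7))*(-12) = sqrt(-68 + 2/7)*(-12) = sqrt(-474/7)*(-12) = (I*sqrt(3318)/7)*(-12) = -12*I*sqrt(3318)/7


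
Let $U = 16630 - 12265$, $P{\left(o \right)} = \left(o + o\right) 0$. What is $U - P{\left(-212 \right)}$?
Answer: $4365$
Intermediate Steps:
$P{\left(o \right)} = 0$ ($P{\left(o \right)} = 2 o 0 = 0$)
$U = 4365$
$U - P{\left(-212 \right)} = 4365 - 0 = 4365 + 0 = 4365$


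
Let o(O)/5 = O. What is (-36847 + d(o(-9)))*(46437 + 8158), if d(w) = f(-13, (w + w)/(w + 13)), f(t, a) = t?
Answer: -2012371700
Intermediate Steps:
o(O) = 5*O
d(w) = -13
(-36847 + d(o(-9)))*(46437 + 8158) = (-36847 - 13)*(46437 + 8158) = -36860*54595 = -2012371700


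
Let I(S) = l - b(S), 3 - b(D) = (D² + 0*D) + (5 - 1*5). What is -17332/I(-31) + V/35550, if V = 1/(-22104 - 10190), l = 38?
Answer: -1658169338783/95288291100 ≈ -17.402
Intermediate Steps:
b(D) = 3 - D² (b(D) = 3 - ((D² + 0*D) + (5 - 1*5)) = 3 - ((D² + 0) + (5 - 5)) = 3 - (D² + 0) = 3 - D²)
V = -1/32294 (V = 1/(-32294) = -1/32294 ≈ -3.0965e-5)
I(S) = 35 + S² (I(S) = 38 - (3 - S²) = 38 + (-3 + S²) = 35 + S²)
-17332/I(-31) + V/35550 = -17332/(35 + (-31)²) - 1/32294/35550 = -17332/(35 + 961) - 1/32294*1/35550 = -17332/996 - 1/1148051700 = -17332*1/996 - 1/1148051700 = -4333/249 - 1/1148051700 = -1658169338783/95288291100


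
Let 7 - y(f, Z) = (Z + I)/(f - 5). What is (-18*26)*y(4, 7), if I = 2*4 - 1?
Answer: -9828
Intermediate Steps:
I = 7 (I = 8 - 1 = 7)
y(f, Z) = 7 - (7 + Z)/(-5 + f) (y(f, Z) = 7 - (Z + 7)/(f - 5) = 7 - (7 + Z)/(-5 + f))
(-18*26)*y(4, 7) = (-18*26)*((-42 - 1*7 + 7*4)/(-5 + 4)) = -468*(-42 - 7 + 28)/(-1) = -(-468)*(-21) = -468*21 = -9828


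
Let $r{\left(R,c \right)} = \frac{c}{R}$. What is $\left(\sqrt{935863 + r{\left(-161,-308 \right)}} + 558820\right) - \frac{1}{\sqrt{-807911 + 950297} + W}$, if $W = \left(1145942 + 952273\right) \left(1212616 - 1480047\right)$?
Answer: $\frac{58650829364684159407958255215}{104954778577510037616613} + \frac{\sqrt{495072539}}{23} + \frac{\sqrt{142386}}{314864335732530112849839} \approx 5.5979 \cdot 10^{5}$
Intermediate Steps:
$W = -561127735665$ ($W = 2098215 \left(-267431\right) = -561127735665$)
$\left(\sqrt{935863 + r{\left(-161,-308 \right)}} + 558820\right) - \frac{1}{\sqrt{-807911 + 950297} + W} = \left(\sqrt{935863 - \frac{308}{-161}} + 558820\right) - \frac{1}{\sqrt{-807911 + 950297} - 561127735665} = \left(\sqrt{935863 - - \frac{44}{23}} + 558820\right) - \frac{1}{\sqrt{142386} - 561127735665} = \left(\sqrt{935863 + \frac{44}{23}} + 558820\right) - \frac{1}{-561127735665 + \sqrt{142386}} = \left(\sqrt{\frac{21524893}{23}} + 558820\right) - \frac{1}{-561127735665 + \sqrt{142386}} = \left(\frac{\sqrt{495072539}}{23} + 558820\right) - \frac{1}{-561127735665 + \sqrt{142386}} = \left(558820 + \frac{\sqrt{495072539}}{23}\right) - \frac{1}{-561127735665 + \sqrt{142386}} = 558820 - \frac{1}{-561127735665 + \sqrt{142386}} + \frac{\sqrt{495072539}}{23}$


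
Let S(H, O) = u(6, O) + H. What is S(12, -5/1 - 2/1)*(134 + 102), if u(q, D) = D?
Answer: 1180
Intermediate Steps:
S(H, O) = H + O (S(H, O) = O + H = H + O)
S(12, -5/1 - 2/1)*(134 + 102) = (12 + (-5/1 - 2/1))*(134 + 102) = (12 + (-5*1 - 2*1))*236 = (12 + (-5 - 2))*236 = (12 - 7)*236 = 5*236 = 1180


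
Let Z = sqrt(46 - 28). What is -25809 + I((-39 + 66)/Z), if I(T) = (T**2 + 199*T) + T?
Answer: -51537/2 + 900*sqrt(2) ≈ -24496.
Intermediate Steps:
Z = 3*sqrt(2) (Z = sqrt(18) = 3*sqrt(2) ≈ 4.2426)
I(T) = T**2 + 200*T
-25809 + I((-39 + 66)/Z) = -25809 + ((-39 + 66)/((3*sqrt(2))))*(200 + (-39 + 66)/((3*sqrt(2)))) = -25809 + (27*(sqrt(2)/6))*(200 + 27*(sqrt(2)/6)) = -25809 + (9*sqrt(2)/2)*(200 + 9*sqrt(2)/2) = -25809 + 9*sqrt(2)*(200 + 9*sqrt(2)/2)/2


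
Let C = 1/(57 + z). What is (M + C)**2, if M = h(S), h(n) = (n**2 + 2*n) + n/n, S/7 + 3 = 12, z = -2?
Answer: 50751528961/3025 ≈ 1.6777e+7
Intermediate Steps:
S = 63 (S = -21 + 7*12 = -21 + 84 = 63)
h(n) = 1 + n**2 + 2*n (h(n) = (n**2 + 2*n) + 1 = 1 + n**2 + 2*n)
M = 4096 (M = 1 + 63**2 + 2*63 = 1 + 3969 + 126 = 4096)
C = 1/55 (C = 1/(57 - 2) = 1/55 ≈ 0.018182)
(M + C)**2 = (4096 + 1/55)**2 = (225281/55)**2 = 50751528961/3025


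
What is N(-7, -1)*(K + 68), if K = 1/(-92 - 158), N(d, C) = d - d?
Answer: 0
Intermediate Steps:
N(d, C) = 0
K = -1/250 (K = 1/(-250) = -1/250 ≈ -0.0040000)
N(-7, -1)*(K + 68) = 0*(-1/250 + 68) = 0*(16999/250) = 0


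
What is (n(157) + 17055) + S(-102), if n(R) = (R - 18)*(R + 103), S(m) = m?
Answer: 53093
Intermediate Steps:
n(R) = (-18 + R)*(103 + R)
(n(157) + 17055) + S(-102) = ((-1854 + 157² + 85*157) + 17055) - 102 = ((-1854 + 24649 + 13345) + 17055) - 102 = (36140 + 17055) - 102 = 53195 - 102 = 53093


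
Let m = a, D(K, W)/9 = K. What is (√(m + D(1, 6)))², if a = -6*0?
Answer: 9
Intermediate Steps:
D(K, W) = 9*K
a = 0 (a = -3*0 = 0)
m = 0
(√(m + D(1, 6)))² = (√(0 + 9*1))² = (√(0 + 9))² = (√9)² = 3² = 9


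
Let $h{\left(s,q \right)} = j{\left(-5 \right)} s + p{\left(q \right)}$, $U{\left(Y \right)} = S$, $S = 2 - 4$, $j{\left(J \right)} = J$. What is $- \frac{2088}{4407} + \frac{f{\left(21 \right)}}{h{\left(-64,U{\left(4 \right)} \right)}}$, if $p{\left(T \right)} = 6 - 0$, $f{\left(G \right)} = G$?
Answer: $- \frac{196047}{478894} \approx -0.40937$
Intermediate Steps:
$p{\left(T \right)} = 6$ ($p{\left(T \right)} = 6 + 0 = 6$)
$S = -2$
$U{\left(Y \right)} = -2$
$h{\left(s,q \right)} = 6 - 5 s$ ($h{\left(s,q \right)} = - 5 s + 6 = 6 - 5 s$)
$- \frac{2088}{4407} + \frac{f{\left(21 \right)}}{h{\left(-64,U{\left(4 \right)} \right)}} = - \frac{2088}{4407} + \frac{21}{6 - -320} = \left(-2088\right) \frac{1}{4407} + \frac{21}{6 + 320} = - \frac{696}{1469} + \frac{21}{326} = - \frac{196047}{478894}$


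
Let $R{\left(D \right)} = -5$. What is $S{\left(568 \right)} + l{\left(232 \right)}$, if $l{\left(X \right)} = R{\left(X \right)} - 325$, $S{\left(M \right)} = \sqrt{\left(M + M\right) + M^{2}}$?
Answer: $-330 + 4 \sqrt{20235} \approx 239.0$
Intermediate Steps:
$S{\left(M \right)} = \sqrt{M^{2} + 2 M}$ ($S{\left(M \right)} = \sqrt{2 M + M^{2}} = \sqrt{M^{2} + 2 M}$)
$l{\left(X \right)} = -330$ ($l{\left(X \right)} = -5 - 325 = -330$)
$S{\left(568 \right)} + l{\left(232 \right)} = \sqrt{568 \left(2 + 568\right)} - 330 = \sqrt{568 \cdot 570} - 330 = \sqrt{323760} - 330 = 4 \sqrt{20235} - 330 = -330 + 4 \sqrt{20235}$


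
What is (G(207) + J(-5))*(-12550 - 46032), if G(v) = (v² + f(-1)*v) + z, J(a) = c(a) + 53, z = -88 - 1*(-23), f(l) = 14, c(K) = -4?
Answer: -2679013442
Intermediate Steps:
z = -65 (z = -88 + 23 = -65)
J(a) = 49 (J(a) = -4 + 53 = 49)
G(v) = -65 + v² + 14*v (G(v) = (v² + 14*v) - 65 = -65 + v² + 14*v)
(G(207) + J(-5))*(-12550 - 46032) = ((-65 + 207² + 14*207) + 49)*(-12550 - 46032) = ((-65 + 42849 + 2898) + 49)*(-58582) = (45682 + 49)*(-58582) = 45731*(-58582) = -2679013442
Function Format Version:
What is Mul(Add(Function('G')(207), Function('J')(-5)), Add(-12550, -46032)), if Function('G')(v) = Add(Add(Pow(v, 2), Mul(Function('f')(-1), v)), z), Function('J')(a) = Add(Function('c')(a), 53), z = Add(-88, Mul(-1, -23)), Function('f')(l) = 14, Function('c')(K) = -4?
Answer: -2679013442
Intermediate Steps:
z = -65 (z = Add(-88, 23) = -65)
Function('J')(a) = 49 (Function('J')(a) = Add(-4, 53) = 49)
Function('G')(v) = Add(-65, Pow(v, 2), Mul(14, v)) (Function('G')(v) = Add(Add(Pow(v, 2), Mul(14, v)), -65) = Add(-65, Pow(v, 2), Mul(14, v)))
Mul(Add(Function('G')(207), Function('J')(-5)), Add(-12550, -46032)) = Mul(Add(Add(-65, Pow(207, 2), Mul(14, 207)), 49), Add(-12550, -46032)) = Mul(Add(Add(-65, 42849, 2898), 49), -58582) = Mul(Add(45682, 49), -58582) = Mul(45731, -58582) = -2679013442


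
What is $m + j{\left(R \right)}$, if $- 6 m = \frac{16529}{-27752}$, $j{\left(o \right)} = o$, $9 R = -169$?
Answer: $- \frac{9330589}{499536} \approx -18.678$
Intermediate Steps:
$R = - \frac{169}{9}$ ($R = \frac{1}{9} \left(-169\right) = - \frac{169}{9} \approx -18.778$)
$m = \frac{16529}{166512}$ ($m = - \frac{16529 \frac{1}{-27752}}{6} = - \frac{16529 \left(- \frac{1}{27752}\right)}{6} = \left(- \frac{1}{6}\right) \left(- \frac{16529}{27752}\right) = \frac{16529}{166512} \approx 0.099266$)
$m + j{\left(R \right)} = \frac{16529}{166512} - \frac{169}{9} = - \frac{9330589}{499536}$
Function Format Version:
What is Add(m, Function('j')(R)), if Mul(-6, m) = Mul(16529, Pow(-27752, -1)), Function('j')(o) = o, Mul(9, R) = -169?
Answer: Rational(-9330589, 499536) ≈ -18.678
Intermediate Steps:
R = Rational(-169, 9) (R = Mul(Rational(1, 9), -169) = Rational(-169, 9) ≈ -18.778)
m = Rational(16529, 166512) (m = Mul(Rational(-1, 6), Mul(16529, Pow(-27752, -1))) = Mul(Rational(-1, 6), Mul(16529, Rational(-1, 27752))) = Mul(Rational(-1, 6), Rational(-16529, 27752)) = Rational(16529, 166512) ≈ 0.099266)
Add(m, Function('j')(R)) = Add(Rational(16529, 166512), Rational(-169, 9)) = Rational(-9330589, 499536)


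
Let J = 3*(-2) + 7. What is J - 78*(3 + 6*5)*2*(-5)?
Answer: 25741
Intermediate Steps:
J = 1 (J = -6 + 7 = 1)
J - 78*(3 + 6*5)*2*(-5) = 1 - 78*(3 + 6*5)*2*(-5) = 1 - 78*(3 + 30)*2*(-5) = 1 - 78*33*2*(-5) = 1 - 5148*(-5) = 1 - 78*(-330) = 1 + 25740 = 25741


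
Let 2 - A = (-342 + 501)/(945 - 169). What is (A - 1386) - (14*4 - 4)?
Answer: -1114495/776 ≈ -1436.2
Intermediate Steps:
A = 1393/776 (A = 2 - (-342 + 501)/(945 - 169) = 2 - 159/776 = 1393/776 ≈ 1.7951)
(A - 1386) - (14*4 - 4) = (1393/776 - 1386) - (14*4 - 4) = -1074143/776 - (56 - 4) = -1074143/776 - 1*52 = -1074143/776 - 52 = -1114495/776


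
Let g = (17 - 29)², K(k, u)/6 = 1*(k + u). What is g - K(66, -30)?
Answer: -72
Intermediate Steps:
K(k, u) = 6*k + 6*u (K(k, u) = 6*(1*(k + u)) = 6*(k + u) = 6*k + 6*u)
g = 144 (g = (-12)² = 144)
g - K(66, -30) = 144 - (6*66 + 6*(-30)) = 144 - (396 - 180) = 144 - 1*216 = 144 - 216 = -72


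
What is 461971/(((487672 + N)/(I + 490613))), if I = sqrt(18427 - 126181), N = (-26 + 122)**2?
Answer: 226648978223/496888 + 461971*I*sqrt(107754)/496888 ≈ 4.5614e+5 + 305.19*I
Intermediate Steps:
N = 9216 (N = 96**2 = 9216)
I = I*sqrt(107754) (I = sqrt(-107754) = I*sqrt(107754) ≈ 328.26*I)
461971/(((487672 + N)/(I + 490613))) = 461971/(((487672 + 9216)/(I*sqrt(107754) + 490613))) = 461971/((496888/(490613 + I*sqrt(107754)))) = 461971*(490613/496888 + I*sqrt(107754)/496888) = 226648978223/496888 + 461971*I*sqrt(107754)/496888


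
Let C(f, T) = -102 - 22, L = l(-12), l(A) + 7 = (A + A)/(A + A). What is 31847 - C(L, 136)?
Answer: 31971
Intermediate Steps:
l(A) = -6 (l(A) = -7 + (A + A)/(A + A) = -7 + (2*A)/((2*A)) = -7 + (2*A)*(1/(2*A)) = -7 + 1 = -6)
L = -6
C(f, T) = -124
31847 - C(L, 136) = 31847 - 1*(-124) = 31847 + 124 = 31971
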